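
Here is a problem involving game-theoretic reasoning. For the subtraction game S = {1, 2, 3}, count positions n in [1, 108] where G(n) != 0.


Subtraction set S = {1, 2, 3}, so G(n) = n mod 4.
G(n) = 0 when n is a multiple of 4.
Multiples of 4 in [1, 108]: 27
N-positions (nonzero Grundy) = 108 - 27 = 81

81


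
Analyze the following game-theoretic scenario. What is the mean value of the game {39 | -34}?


Game = {39 | -34}, a switch {a | b} with numbers a > b.
Its thermograph has left wall a - t and right wall b + t, which meet at t = (a - b)/2, where both equal (a + b)/2. So the mast (mean value) is at (a + b)/2.
Mean = (39 + (-34))/2 = 5/2 = 5/2

5/2


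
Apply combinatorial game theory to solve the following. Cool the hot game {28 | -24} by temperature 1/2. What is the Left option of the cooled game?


Original game: {28 | -24} (a switch {a | b} with a > b).
Cooling by t (for t below the temperature (a - b)/2 = 26) taxes each move by t: {a | b} cooled by t is {a - t | b + t}.
Cooling amount: t = 1/2
Cooled Left option: 28 - 1/2 = 55/2
Cooled Right option: -24 + 1/2 = -47/2
Cooled game: {55/2 | -47/2}
Left option = 55/2

55/2


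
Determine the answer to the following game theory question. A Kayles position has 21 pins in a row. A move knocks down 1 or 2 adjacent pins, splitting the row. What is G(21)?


Kayles: a move removes 1 or 2 adjacent pins from a contiguous row.
Removing pins from a row of k leaves two independent rows (a, b) with a + b = k - 1 (one pin) or a + b = k - 2 (two pins); an end removal gives a = 0.
By Sprague-Grundy, G(k) = mex{ G(a) XOR G(b) } over all these splits. G(0) = 0.
G(1): splits (0,0):0^0=0 -> mex({0}) = 1
G(2): splits (0,1):0^1=1 (0,0):0^0=0 -> mex({0, 1}) = 2
G(3): splits (0,2):0^2=2 (1,1):1^1=0 (0,1):0^1=1 -> mex({0, 1, 2}) = 3
G(4): splits (0,3):0^3=3 (1,2):1^2=3 (0,2):0^2=2 (1,1):1^1=0 -> mex({0, 2, 3}) = 1
G(5): splits (0,4):0^1=1 (1,3):1^3=2 (2,2):2^2=0 (0,3):0^3=3 (1,2):1^2=3 -> mex({0, 1, 2, 3}) = 4
G(6) = mex({0, 1, 2, 4}) = 3
G(7) = mex({0, 1, 3, 4, 5}) = 2
G(8) = mex({0, 2, 3, 5, 6}) = 1
G(9) = mex({0, 1, 2, 3, 6, 7}) = 4
G(10) = mex({0, 1, 3, 4, 5, 7}) = 2
G(11) = mex({0, 1, 2, 3, 4, 5}) = 6
G(12) = mex({0, 1, 2, 3, 5, 6, 7}) = 4
G(13) = mex({0, 2, 3, 4, 6, 7}) = 1
G(14) = mex({0, 1, 4, 5, 6, 7}) = 2
G(15) = mex({0, 1, 2, 3, 4, 5, 6}) = 7
G(16) = mex({0, 2, 3, 5, 6, 7}) = 1
G(17) = mex({0, 1, 2, 3, 5, 6, 7}) = 4
G(18) = mex({0, 1, 2, 4, 5, 6}) = 3
G(19) = mex({0, 1, 3, 4, 5, 7}) = 2
G(20) = mex({0, 2, 3, 4, 5, 6, 7}) = 1
G(21) = mex({0, 1, 2, 3, 5, 6, 7}) = 4
Therefore G(21) = 4.

4


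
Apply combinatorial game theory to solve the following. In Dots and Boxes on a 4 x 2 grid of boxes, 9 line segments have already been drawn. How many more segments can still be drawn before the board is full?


Grid: 4 x 2 boxes, i.e. 5 rows and 3 columns of dots.
Horizontal edges: (rows + 1) * cols = 5 * 2 = 10
Vertical edges: rows * (cols + 1) = 4 * 3 = 12
Total edges: 10 + 12 = 22
Edges drawn: 9
Remaining: 22 - 9 = 13

13


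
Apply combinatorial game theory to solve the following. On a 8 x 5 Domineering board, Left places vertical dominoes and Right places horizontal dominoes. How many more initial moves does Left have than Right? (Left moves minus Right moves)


Board is 8 x 5 (rows x cols).
Left (vertical) placements: (rows-1) * cols = 7 * 5 = 35
Right (horizontal) placements: rows * (cols-1) = 8 * 4 = 32
Advantage = Left - Right = 35 - 32 = 3

3


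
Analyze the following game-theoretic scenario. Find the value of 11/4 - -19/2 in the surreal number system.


x = 11/4, y = -19/2
Converting to common denominator: 4
x = 11/4, y = -38/4
x - y = 11/4 - -19/2 = 49/4

49/4


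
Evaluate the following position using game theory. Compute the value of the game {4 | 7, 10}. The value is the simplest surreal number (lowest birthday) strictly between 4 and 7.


Left options: {4}, max = 4
Right options: {7, 10}, min = 7
All options are numbers and max(Left) < min(Right), so by the simplicity theorem the value is the simplest (earliest-born) number strictly between 4 and 7.
Integers 5 through 6 all lie strictly between 4 and 7.
Among integers, the simplest (lowest birthday = smallest |n|; 0 is born on day 0, +-n on day n) is 5.
No non-integer in the interval can be simpler: if x is a non-integer in the interval, then floor(x) or ceil(x) also lies in the interval (the interval contains an integer), and both are proper prefixes of x's sign expansion, i.e. born earlier. So the game value is 5.
Game value = 5

5


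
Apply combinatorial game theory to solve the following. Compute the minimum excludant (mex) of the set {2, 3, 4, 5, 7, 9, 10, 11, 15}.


Set = {2, 3, 4, 5, 7, 9, 10, 11, 15}
0 is NOT in the set. This is the mex.
mex = 0

0


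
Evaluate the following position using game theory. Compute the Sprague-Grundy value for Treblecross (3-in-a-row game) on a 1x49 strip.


Treblecross: place X on empty cells; 3-in-a-row wins.
Playing within two cells of an existing X lets the opponent win at once, so sensible play treats the cells i-2..i+2 around each X as dead. The player left with no safe cell loses, so this is a normal-play take-away game on strips of safe cells.
Placing X at cell i (0-indexed) of a strip of k safe cells leaves independent strips of sizes max(0, i-2) and max(0, k-i-3). Hence G(k) = mex{ G(max(0,i-2)) XOR G(max(0,k-i-3)) : 0 <= i < k }, with G(0) = 0.
G(1): splits (0,0):0^0=0 -> mex({0}) = 1
G(2): splits (0,0):0^0=0 -> mex({0}) = 1
G(3): splits (0,0):0^0=0 -> mex({0}) = 1
G(4): splits (0,1):0^1=1 (0,0):0^0=0 -> mex({0, 1}) = 2
G(5): splits (0,2):0^1=1 (0,1):0^1=1 (0,0):0^0=0 -> mex({0, 1}) = 2
G(6) = mex({1}) = 0
G(7) = mex({0, 1, 2}) = 3
G(8) = mex({0, 1, 2}) = 3
G(9) = mex({0, 2}) = 1
G(10) = mex({0, 2, 3}) = 1
G(11) = mex({0, 3}) = 1
G(12) = mex({1, 3}) = 0
G(13) = mex({0, 1, 2, 3}) = 4
G(14) = mex({0, 1, 2}) = 3
G(15) = mex({0, 1, 2}) = 3
G(16) = mex({0, 1, 2, 4}) = 3
G(17) = mex({0, 1, 3, 4}) = 2
G(18) = mex({0, 1, 3, 4}) = 2
G(19) = mex({0, 1, 3, 5}) = 2
G(20) = mex({0, 1, 2, 3, 5}) = 4
G(21) = mex({0, 1, 2, 3, 5}) = 4
G(22) = mex({1, 2, 6}) = 0
G(23) = mex({0, 1, 2, 3, 4, 6}) = 5
G(24) = mex({0, 1, 2, 3, 4}) = 5
G(25) = mex({0, 1, 3, 4, 7}) = 2
G(26) = mex({0, 1, 3, 4, 5, 7}) = 2
G(27) = mex({0, 1, 3, 5}) = 2
G(28) = mex({0, 1, 2, 5}) = 3
G(29) = mex({0, 1, 2, 4, 5, 6}) = 3
G(30) = mex({1, 2, 4, 6}) = 0
G(31) = mex({0, 1, 2, 3, 4, 6}) = 5
G(32) = mex({1, 2, 3, 4, 7}) = 0
G(33) = mex({0, 3, 7}) = 1
G(34) = mex({0, 2, 3, 5, 7}) = 1
G(35) = mex({0, 2, 3, 5, 6}) = 1
G(36) = mex({0, 1, 2, 5, 6}) = 3
G(37) = mex({0, 1, 2, 4, 5, 6}) = 3
G(38) = mex({0, 1, 2, 4}) = 3
G(39) = mex({0, 1, 2, 3, 4, 7}) = 5
G(40) = mex({0, 1, 2, 3, 4, 5, 7}) = 6
G(41) = mex({0, 1, 2, 3, 5, 7}) = 4
G(42) = mex({0, 1, 2, 3, 5, 6, 7}) = 4
G(43) = mex({0, 2, 3, 5, 6}) = 1
G(44) = mex({1, 2, 3, 4, 5, 6}) = 0
G(45) = mex({0, 1, 2, 3, 4, 6, 7}) = 5
G(46) = mex({0, 1, 2, 3, 4, 7}) = 5
G(47) = mex({0, 1, 2, 3, 4, 5, 7}) = 6
G(48) = mex({0, 1, 2, 3, 4, 5, 7}) = 6
G(49) = mex({0, 1, 3, 4, 5, 7}) = 2
Therefore G(49) = 2.

2


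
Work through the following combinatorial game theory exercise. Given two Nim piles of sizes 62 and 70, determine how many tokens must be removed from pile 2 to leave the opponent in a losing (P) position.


Piles: 62 and 70
Current XOR: 62 XOR 70 = 120 (non-zero, so this is an N-position).
To make the XOR zero, we need to find a move that balances the piles.
For pile 2 (size 70): target = 70 XOR 120 = 62
We reduce pile 2 from 70 to 62.
Tokens removed: 70 - 62 = 8
Verification: 62 XOR 62 = 0

8


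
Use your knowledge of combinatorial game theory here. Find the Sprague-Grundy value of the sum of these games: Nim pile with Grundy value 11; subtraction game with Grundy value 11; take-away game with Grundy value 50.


By the Sprague-Grundy theorem, the Grundy value of a sum of games is the XOR of individual Grundy values.
Nim pile: Grundy value = 11. Running XOR: 0 XOR 11 = 11
subtraction game: Grundy value = 11. Running XOR: 11 XOR 11 = 0
take-away game: Grundy value = 50. Running XOR: 0 XOR 50 = 50
The combined Grundy value is 50.

50


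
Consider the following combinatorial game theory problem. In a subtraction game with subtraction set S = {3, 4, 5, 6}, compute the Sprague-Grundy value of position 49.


The subtraction set is S = {3, 4, 5, 6}.
G(k) = mex{ G(k - s) : s in S, s <= k }. We compute iteratively: G(0) = 0.
G(1) = mex({}) = 0
G(2) = mex({}) = 0
G(3) = mex({0}) = 1
G(4) = mex({0}) = 1
G(5) = mex({0}) = 1
G(6) = mex({0, 1}) = 2
G(7) = mex({0, 1}) = 2
G(8) = mex({0, 1}) = 2
G(9) = mex({1, 2}) = 0
G(10) = mex({1, 2}) = 0
G(11) = mex({1, 2}) = 0
G(12) = mex({0, 2}) = 1
G(13) = mex({0, 2}) = 1
G(14) = mex({0, 2}) = 1
Observe that G(9)..G(14) = 0, 0, 0, 1, 1, 1 repeats G(0)..G(5) = 0, 0, 0, 1, 1, 1.
For k >= max(S) = 6, G(k) is determined by the previous 6 values G(k-6)..G(k-1); a window of 6 consecutive values has recurred shifted by 9, so by induction G(k + 9) = G(k) for all k >= 0: the sequence is periodic from the start with period 9.
One period: G(0..8) = 0, 0, 0, 1, 1, 1, 2, 2, 2.
49 mod 9 = 4, so G(49) = G(4) = 1.

1


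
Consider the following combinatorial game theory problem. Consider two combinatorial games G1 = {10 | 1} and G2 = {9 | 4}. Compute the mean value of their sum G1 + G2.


G1 = {10 | 1}, G2 = {9 | 4}
Each is a switch {a | b} with numbers a > b; its mean value is (a + b)/2, and mean value is additive over game sums: m(G1 + G2) = m(G1) + m(G2).
Mean of G1 = (10 + (1))/2 = 11/2 = 11/2
Mean of G2 = (9 + (4))/2 = 13/2 = 13/2
Mean of G1 + G2 = 11/2 + 13/2 = 12

12


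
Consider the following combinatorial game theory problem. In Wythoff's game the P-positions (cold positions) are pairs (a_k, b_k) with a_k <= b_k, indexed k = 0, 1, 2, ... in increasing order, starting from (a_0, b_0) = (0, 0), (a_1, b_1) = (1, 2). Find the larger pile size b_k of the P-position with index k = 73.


By Wythoff's theorem, a_k = floor(k * phi) and b_k = floor(k * phi^2) = a_k + k, where phi = (1 + sqrt(5))/2 is the golden ratio.
phi = (1 + sqrt(5))/2 = 1.618034
phi^2 = phi + 1 = 2.618034
k = 73
k * phi^2 = 73 * 2.618034 = 191.116481
b_73 = floor(k * phi^2) = 191 (check: a_73 + k = 118 + 73 = 191)

191


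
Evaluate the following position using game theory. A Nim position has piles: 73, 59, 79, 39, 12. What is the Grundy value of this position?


We need the XOR (exclusive or) of all pile sizes.
After XOR-ing pile 1 (size 73): 0 XOR 73 = 73
After XOR-ing pile 2 (size 59): 73 XOR 59 = 114
After XOR-ing pile 3 (size 79): 114 XOR 79 = 61
After XOR-ing pile 4 (size 39): 61 XOR 39 = 26
After XOR-ing pile 5 (size 12): 26 XOR 12 = 22
The Nim-value of this position is 22.

22


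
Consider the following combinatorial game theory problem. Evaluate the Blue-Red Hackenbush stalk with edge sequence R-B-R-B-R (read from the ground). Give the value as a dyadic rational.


Edges (from ground): R-B-R-B-R
By Berlekamp's sign-expansion rule, a Blue-Red Hackenbush stalk has the value of the surreal number whose sign sequence is the edge sequence with B -> + and R -> -.
Sign sequence: -+-+-
Trace the sign expansion in the surreal number tree, starting from 0:
Edge 1: R (sign -) -> bounds (-inf, 0), value = -1
Edge 2: B (sign +) -> bounds (-1, 0), value = -1/2
Edge 3: R (sign -) -> bounds (-1, -1/2), value = -3/4
Edge 4: B (sign +) -> bounds (-3/4, -1/2), value = -5/8
Edge 5: R (sign -) -> bounds (-3/4, -5/8), value = -11/16
Game value = -11/16

-11/16


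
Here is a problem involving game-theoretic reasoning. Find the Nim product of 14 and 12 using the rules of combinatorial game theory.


Nim multiplication is bilinear over XOR: (u XOR v) * w = (u*w) XOR (v*w).
So we split each operand into its bit components and XOR the pairwise Nim products.
14 = 2 + 4 + 8 (as XOR of powers of 2).
12 = 4 + 8 (as XOR of powers of 2).
Using the standard Nim-product table on single bits:
  2*2 = 3,   2*4 = 8,   2*8 = 12,
  4*4 = 6,   4*8 = 11,  8*8 = 13,
and  1*x = x (identity), k*l = l*k (commutative).
Pairwise Nim products:
  2 * 4 = 8
  2 * 8 = 12
  4 * 4 = 6
  4 * 8 = 11
  8 * 4 = 11
  8 * 8 = 13
XOR them: 8 XOR 12 XOR 6 XOR 11 XOR 11 XOR 13 = 15.
Result: 14 * 12 = 15 (in Nim).

15


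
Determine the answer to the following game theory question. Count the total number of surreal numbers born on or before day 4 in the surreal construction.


Day 0: {|} = 0 is born. Count = 1.
Day n: the number of surreal numbers born by day n is 2^(n+1) - 1.
By day 0: 2^1 - 1 = 1
By day 1: 2^2 - 1 = 3
By day 2: 2^3 - 1 = 7
By day 3: 2^4 - 1 = 15
By day 4: 2^5 - 1 = 31
By day 4: 31 surreal numbers.

31


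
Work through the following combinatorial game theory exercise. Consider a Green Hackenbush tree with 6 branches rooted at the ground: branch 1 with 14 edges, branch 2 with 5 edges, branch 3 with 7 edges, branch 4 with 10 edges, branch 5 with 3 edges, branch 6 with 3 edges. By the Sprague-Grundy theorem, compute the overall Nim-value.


The tree has 6 branches from the ground vertex.
In Green Hackenbush, the Nim-value of a simple path of length k is k.
Branch 1: length 14, Nim-value = 14
Branch 2: length 5, Nim-value = 5
Branch 3: length 7, Nim-value = 7
Branch 4: length 10, Nim-value = 10
Branch 5: length 3, Nim-value = 3
Branch 6: length 3, Nim-value = 3
Total Nim-value = XOR of all branch values:
0 XOR 14 = 14
14 XOR 5 = 11
11 XOR 7 = 12
12 XOR 10 = 6
6 XOR 3 = 5
5 XOR 3 = 6
Nim-value of the tree = 6

6


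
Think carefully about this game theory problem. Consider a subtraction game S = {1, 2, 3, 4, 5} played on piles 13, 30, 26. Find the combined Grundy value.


Subtraction set: {1, 2, 3, 4, 5}
For this subtraction set, G(n) = n mod 6 (period = max + 1 = 6).
Pile 1 (size 13): G(13) = 13 mod 6 = 1
Pile 2 (size 30): G(30) = 30 mod 6 = 0
Pile 3 (size 26): G(26) = 26 mod 6 = 2
Total Grundy value = XOR of all: 1 XOR 0 XOR 2 = 3

3


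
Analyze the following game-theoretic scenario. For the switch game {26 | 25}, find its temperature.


The game is {26 | 25}, a switch {a | b} with numbers a > b.
Cooling {a | b} by t gives {a - t | b + t}, which stops being hot when a - t = b + t, i.e. at t = (a - b)/2. So the temperature of a switch is (a - b)/2.
Temperature = (Left option - Right option) / 2
= (26 - (25)) / 2
= 1 / 2
= 1/2

1/2


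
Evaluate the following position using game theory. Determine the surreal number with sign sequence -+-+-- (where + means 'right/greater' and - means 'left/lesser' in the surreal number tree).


Sign expansion: -+-+--
Rule: track bounds (lo, hi), initially (-inf, +inf). On '+', the current value becomes lo and we move to the simplest number in (value, hi): value + 1 if hi = +inf, otherwise the midpoint (value + hi)/2. On '-', the current value becomes hi and we move to value - 1 if lo = -inf, otherwise the midpoint (lo + value)/2.
Start at 0.
Step 1: sign = -, move left. Bounds: (-inf, 0). Value = -1
Step 2: sign = +, move right. Bounds: (-1, 0). Value = -1/2
Step 3: sign = -, move left. Bounds: (-1, -1/2). Value = -3/4
Step 4: sign = +, move right. Bounds: (-3/4, -1/2). Value = -5/8
Step 5: sign = -, move left. Bounds: (-3/4, -5/8). Value = -11/16
Step 6: sign = -, move left. Bounds: (-3/4, -11/16). Value = -23/32
The surreal number with sign expansion -+-+-- is -23/32.

-23/32


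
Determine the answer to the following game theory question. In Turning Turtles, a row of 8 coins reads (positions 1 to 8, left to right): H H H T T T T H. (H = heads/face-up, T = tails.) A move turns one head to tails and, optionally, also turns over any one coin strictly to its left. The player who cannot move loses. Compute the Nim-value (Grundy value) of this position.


Coins: H H H T T T T H
Key fact: a single head at position k behaves exactly like a Nim heap of size k (turning it to T and optionally flipping a coin at j < k corresponds to moving the heap from k to j, or to 0), and heads combine as a disjunctive sum (two heads at the same place would cancel, matching j XOR j = 0). So the Nim-value is the XOR of the 1-indexed positions of the heads.
Face-up positions (1-indexed): [1, 2, 3, 8]
XOR 0 with 1: 0 XOR 1 = 1
XOR 1 with 2: 1 XOR 2 = 3
XOR 3 with 3: 3 XOR 3 = 0
XOR 0 with 8: 0 XOR 8 = 8
Nim-value = 8

8


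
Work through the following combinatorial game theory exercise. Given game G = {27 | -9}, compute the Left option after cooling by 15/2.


Original game: {27 | -9} (a switch {a | b} with a > b).
Cooling by t (for t below the temperature (a - b)/2 = 18) taxes each move by t: {a | b} cooled by t is {a - t | b + t}.
Cooling amount: t = 15/2
Cooled Left option: 27 - 15/2 = 39/2
Cooled Right option: -9 + 15/2 = -3/2
Cooled game: {39/2 | -3/2}
Left option = 39/2

39/2


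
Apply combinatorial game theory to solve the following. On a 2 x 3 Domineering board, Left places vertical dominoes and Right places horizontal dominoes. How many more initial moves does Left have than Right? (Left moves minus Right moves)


Board is 2 x 3 (rows x cols).
Left (vertical) placements: (rows-1) * cols = 1 * 3 = 3
Right (horizontal) placements: rows * (cols-1) = 2 * 2 = 4
Advantage = Left - Right = 3 - 4 = -1

-1


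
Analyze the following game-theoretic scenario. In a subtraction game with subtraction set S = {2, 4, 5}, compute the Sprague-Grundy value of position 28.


The subtraction set is S = {2, 4, 5}.
G(k) = mex{ G(k - s) : s in S, s <= k }. We compute iteratively: G(0) = 0.
G(1) = mex({}) = 0
G(2) = mex({0}) = 1
G(3) = mex({0}) = 1
G(4) = mex({0, 1}) = 2
G(5) = mex({0, 1}) = 2
G(6) = mex({0, 1, 2}) = 3
G(7) = mex({1, 2}) = 0
G(8) = mex({1, 2, 3}) = 0
G(9) = mex({0, 2}) = 1
G(10) = mex({0, 2, 3}) = 1
G(11) = mex({0, 1, 3}) = 2
Observe that G(7)..G(11) = 0, 0, 1, 1, 2 repeats G(0)..G(4) = 0, 0, 1, 1, 2.
For k >= max(S) = 5, G(k) is determined by the previous 5 values G(k-5)..G(k-1); a window of 5 consecutive values has recurred shifted by 7, so by induction G(k + 7) = G(k) for all k >= 0: the sequence is periodic from the start with period 7.
One period: G(0..6) = 0, 0, 1, 1, 2, 2, 3.
28 mod 7 = 0, so G(28) = G(0) = 0.

0


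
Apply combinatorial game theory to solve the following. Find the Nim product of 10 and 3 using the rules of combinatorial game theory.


Nim multiplication is bilinear over XOR: (u XOR v) * w = (u*w) XOR (v*w).
So we split each operand into its bit components and XOR the pairwise Nim products.
10 = 2 + 8 (as XOR of powers of 2).
3 = 1 + 2 (as XOR of powers of 2).
Using the standard Nim-product table on single bits:
  2*2 = 3,   2*4 = 8,   2*8 = 12,
  4*4 = 6,   4*8 = 11,  8*8 = 13,
and  1*x = x (identity), k*l = l*k (commutative).
Pairwise Nim products:
  2 * 1 = 2
  2 * 2 = 3
  8 * 1 = 8
  8 * 2 = 12
XOR them: 2 XOR 3 XOR 8 XOR 12 = 5.
Result: 10 * 3 = 5 (in Nim).

5


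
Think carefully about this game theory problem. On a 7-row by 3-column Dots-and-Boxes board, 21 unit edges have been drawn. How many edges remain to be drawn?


Grid: 7 x 3 boxes, i.e. 8 rows and 4 columns of dots.
Horizontal edges: (rows + 1) * cols = 8 * 3 = 24
Vertical edges: rows * (cols + 1) = 7 * 4 = 28
Total edges: 24 + 28 = 52
Edges drawn: 21
Remaining: 52 - 21 = 31

31


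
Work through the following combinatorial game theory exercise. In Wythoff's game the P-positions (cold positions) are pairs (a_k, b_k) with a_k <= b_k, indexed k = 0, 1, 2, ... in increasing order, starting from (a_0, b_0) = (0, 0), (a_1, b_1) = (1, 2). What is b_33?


By Wythoff's theorem, a_k = floor(k * phi) and b_k = floor(k * phi^2) = a_k + k, where phi = (1 + sqrt(5))/2 is the golden ratio.
phi = (1 + sqrt(5))/2 = 1.618034
phi^2 = phi + 1 = 2.618034
k = 33
k * phi^2 = 33 * 2.618034 = 86.395122
b_33 = floor(k * phi^2) = 86 (check: a_33 + k = 53 + 33 = 86)

86


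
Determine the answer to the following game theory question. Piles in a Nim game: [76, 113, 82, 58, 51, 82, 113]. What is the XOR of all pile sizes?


We need the XOR (exclusive or) of all pile sizes.
After XOR-ing pile 1 (size 76): 0 XOR 76 = 76
After XOR-ing pile 2 (size 113): 76 XOR 113 = 61
After XOR-ing pile 3 (size 82): 61 XOR 82 = 111
After XOR-ing pile 4 (size 58): 111 XOR 58 = 85
After XOR-ing pile 5 (size 51): 85 XOR 51 = 102
After XOR-ing pile 6 (size 82): 102 XOR 82 = 52
After XOR-ing pile 7 (size 113): 52 XOR 113 = 69
The Nim-value of this position is 69.

69


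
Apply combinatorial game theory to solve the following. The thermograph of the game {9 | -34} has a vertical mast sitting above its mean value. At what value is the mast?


Game = {9 | -34}, a switch {a | b} with numbers a > b.
Its thermograph has left wall a - t and right wall b + t, which meet at t = (a - b)/2, where both equal (a + b)/2. So the mast (mean value) is at (a + b)/2.
Mean = (9 + (-34))/2 = -25/2 = -25/2

-25/2


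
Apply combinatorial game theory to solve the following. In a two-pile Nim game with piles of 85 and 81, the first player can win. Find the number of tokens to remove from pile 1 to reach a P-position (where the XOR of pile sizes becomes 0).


Piles: 85 and 81
Current XOR: 85 XOR 81 = 4 (non-zero, so this is an N-position).
To make the XOR zero, we need to find a move that balances the piles.
For pile 1 (size 85): target = 85 XOR 4 = 81
We reduce pile 1 from 85 to 81.
Tokens removed: 85 - 81 = 4
Verification: 81 XOR 81 = 0

4


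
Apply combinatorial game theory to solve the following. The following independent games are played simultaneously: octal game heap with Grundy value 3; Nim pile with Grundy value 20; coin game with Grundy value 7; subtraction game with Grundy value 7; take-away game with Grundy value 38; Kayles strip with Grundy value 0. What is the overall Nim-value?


By the Sprague-Grundy theorem, the Grundy value of a sum of games is the XOR of individual Grundy values.
octal game heap: Grundy value = 3. Running XOR: 0 XOR 3 = 3
Nim pile: Grundy value = 20. Running XOR: 3 XOR 20 = 23
coin game: Grundy value = 7. Running XOR: 23 XOR 7 = 16
subtraction game: Grundy value = 7. Running XOR: 16 XOR 7 = 23
take-away game: Grundy value = 38. Running XOR: 23 XOR 38 = 49
Kayles strip: Grundy value = 0. Running XOR: 49 XOR 0 = 49
The combined Grundy value is 49.

49


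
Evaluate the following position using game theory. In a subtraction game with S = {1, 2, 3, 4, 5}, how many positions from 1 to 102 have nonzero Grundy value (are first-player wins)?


Subtraction set S = {1, 2, 3, 4, 5}, so G(n) = n mod 6.
G(n) = 0 when n is a multiple of 6.
Multiples of 6 in [1, 102]: 17
N-positions (nonzero Grundy) = 102 - 17 = 85

85


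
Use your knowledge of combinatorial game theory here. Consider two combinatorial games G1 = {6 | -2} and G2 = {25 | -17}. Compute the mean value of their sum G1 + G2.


G1 = {6 | -2}, G2 = {25 | -17}
Each is a switch {a | b} with numbers a > b; its mean value is (a + b)/2, and mean value is additive over game sums: m(G1 + G2) = m(G1) + m(G2).
Mean of G1 = (6 + (-2))/2 = 4/2 = 2
Mean of G2 = (25 + (-17))/2 = 8/2 = 4
Mean of G1 + G2 = 2 + 4 = 6

6


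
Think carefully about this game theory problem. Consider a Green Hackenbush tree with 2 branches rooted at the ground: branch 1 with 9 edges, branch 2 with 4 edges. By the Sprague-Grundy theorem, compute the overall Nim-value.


The tree has 2 branches from the ground vertex.
In Green Hackenbush, the Nim-value of a simple path of length k is k.
Branch 1: length 9, Nim-value = 9
Branch 2: length 4, Nim-value = 4
Total Nim-value = XOR of all branch values:
0 XOR 9 = 9
9 XOR 4 = 13
Nim-value of the tree = 13

13


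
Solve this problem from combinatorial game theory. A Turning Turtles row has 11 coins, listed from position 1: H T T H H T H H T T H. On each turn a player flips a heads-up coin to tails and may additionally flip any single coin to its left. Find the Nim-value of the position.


Coins: H T T H H T H H T T H
Key fact: a single head at position k behaves exactly like a Nim heap of size k (turning it to T and optionally flipping a coin at j < k corresponds to moving the heap from k to j, or to 0), and heads combine as a disjunctive sum (two heads at the same place would cancel, matching j XOR j = 0). So the Nim-value is the XOR of the 1-indexed positions of the heads.
Face-up positions (1-indexed): [1, 4, 5, 7, 8, 11]
XOR 0 with 1: 0 XOR 1 = 1
XOR 1 with 4: 1 XOR 4 = 5
XOR 5 with 5: 5 XOR 5 = 0
XOR 0 with 7: 0 XOR 7 = 7
XOR 7 with 8: 7 XOR 8 = 15
XOR 15 with 11: 15 XOR 11 = 4
Nim-value = 4

4


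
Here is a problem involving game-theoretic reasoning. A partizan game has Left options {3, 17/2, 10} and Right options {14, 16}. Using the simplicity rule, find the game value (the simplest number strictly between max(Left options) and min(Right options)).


Left options: {3, 17/2, 10}, max = 10
Right options: {14, 16}, min = 14
All options are numbers and max(Left) < min(Right), so by the simplicity theorem the value is the simplest (earliest-born) number strictly between 10 and 14.
Integers 11 through 13 all lie strictly between 10 and 14.
Among integers, the simplest (lowest birthday = smallest |n|; 0 is born on day 0, +-n on day n) is 11.
No non-integer in the interval can be simpler: if x is a non-integer in the interval, then floor(x) or ceil(x) also lies in the interval (the interval contains an integer), and both are proper prefixes of x's sign expansion, i.e. born earlier. So the game value is 11.
Game value = 11

11


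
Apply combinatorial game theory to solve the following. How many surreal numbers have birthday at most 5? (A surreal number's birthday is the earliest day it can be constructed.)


Day 0: {|} = 0 is born. Count = 1.
Day n: the number of surreal numbers born by day n is 2^(n+1) - 1.
By day 0: 2^1 - 1 = 1
By day 1: 2^2 - 1 = 3
By day 2: 2^3 - 1 = 7
By day 3: 2^4 - 1 = 15
By day 4: 2^5 - 1 = 31
By day 5: 2^6 - 1 = 63
By day 5: 63 surreal numbers.

63


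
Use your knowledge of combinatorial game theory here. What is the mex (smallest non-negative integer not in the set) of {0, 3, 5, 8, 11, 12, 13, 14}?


Set = {0, 3, 5, 8, 11, 12, 13, 14}
0 is in the set.
1 is NOT in the set. This is the mex.
mex = 1

1


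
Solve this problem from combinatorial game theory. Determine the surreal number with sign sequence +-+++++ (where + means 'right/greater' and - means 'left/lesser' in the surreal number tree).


Sign expansion: +-+++++
Rule: track bounds (lo, hi), initially (-inf, +inf). On '+', the current value becomes lo and we move to the simplest number in (value, hi): value + 1 if hi = +inf, otherwise the midpoint (value + hi)/2. On '-', the current value becomes hi and we move to value - 1 if lo = -inf, otherwise the midpoint (lo + value)/2.
Start at 0.
Step 1: sign = +, move right. Bounds: (0, +inf). Value = 1
Step 2: sign = -, move left. Bounds: (0, 1). Value = 1/2
Step 3: sign = +, move right. Bounds: (1/2, 1). Value = 3/4
Step 4: sign = +, move right. Bounds: (3/4, 1). Value = 7/8
Step 5: sign = +, move right. Bounds: (7/8, 1). Value = 15/16
Step 6: sign = +, move right. Bounds: (15/16, 1). Value = 31/32
Step 7: sign = +, move right. Bounds: (31/32, 1). Value = 63/64
The surreal number with sign expansion +-+++++ is 63/64.

63/64


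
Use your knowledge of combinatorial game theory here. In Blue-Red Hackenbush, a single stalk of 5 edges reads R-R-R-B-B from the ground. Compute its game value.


Edges (from ground): R-R-R-B-B
By Berlekamp's sign-expansion rule, a Blue-Red Hackenbush stalk has the value of the surreal number whose sign sequence is the edge sequence with B -> + and R -> -.
Sign sequence: ---++
Trace the sign expansion in the surreal number tree, starting from 0:
Edge 1: R (sign -) -> bounds (-inf, 0), value = -1
Edge 2: R (sign -) -> bounds (-inf, -1), value = -2
Edge 3: R (sign -) -> bounds (-inf, -2), value = -3
Edge 4: B (sign +) -> bounds (-3, -2), value = -5/2
Edge 5: B (sign +) -> bounds (-5/2, -2), value = -9/4
Game value = -9/4

-9/4


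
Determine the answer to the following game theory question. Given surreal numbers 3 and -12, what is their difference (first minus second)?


x = 3, y = -12
x - y = 3 - -12 = 15

15


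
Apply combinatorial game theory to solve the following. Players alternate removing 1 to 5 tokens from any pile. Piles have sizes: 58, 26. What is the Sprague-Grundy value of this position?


Subtraction set: {1, 2, 3, 4, 5}
For this subtraction set, G(n) = n mod 6 (period = max + 1 = 6).
Pile 1 (size 58): G(58) = 58 mod 6 = 4
Pile 2 (size 26): G(26) = 26 mod 6 = 2
Total Grundy value = XOR of all: 4 XOR 2 = 6

6


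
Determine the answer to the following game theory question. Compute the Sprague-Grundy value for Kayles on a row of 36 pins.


Kayles: a move removes 1 or 2 adjacent pins from a contiguous row.
Removing pins from a row of k leaves two independent rows (a, b) with a + b = k - 1 (one pin) or a + b = k - 2 (two pins); an end removal gives a = 0.
By Sprague-Grundy, G(k) = mex{ G(a) XOR G(b) } over all these splits. G(0) = 0.
G(1): splits (0,0):0^0=0 -> mex({0}) = 1
G(2): splits (0,1):0^1=1 (0,0):0^0=0 -> mex({0, 1}) = 2
G(3): splits (0,2):0^2=2 (1,1):1^1=0 (0,1):0^1=1 -> mex({0, 1, 2}) = 3
G(4): splits (0,3):0^3=3 (1,2):1^2=3 (0,2):0^2=2 (1,1):1^1=0 -> mex({0, 2, 3}) = 1
G(5): splits (0,4):0^1=1 (1,3):1^3=2 (2,2):2^2=0 (0,3):0^3=3 (1,2):1^2=3 -> mex({0, 1, 2, 3}) = 4
G(6) = mex({0, 1, 2, 4}) = 3
G(7) = mex({0, 1, 3, 4, 5}) = 2
G(8) = mex({0, 2, 3, 5, 6}) = 1
G(9) = mex({0, 1, 2, 3, 6, 7}) = 4
G(10) = mex({0, 1, 3, 4, 5, 7}) = 2
G(11) = mex({0, 1, 2, 3, 4, 5}) = 6
G(12) = mex({0, 1, 2, 3, 5, 6, 7}) = 4
G(13) = mex({0, 2, 3, 4, 6, 7}) = 1
G(14) = mex({0, 1, 4, 5, 6, 7}) = 2
G(15) = mex({0, 1, 2, 3, 4, 5, 6}) = 7
G(16) = mex({0, 2, 3, 5, 6, 7}) = 1
G(17) = mex({0, 1, 2, 3, 5, 6, 7}) = 4
G(18) = mex({0, 1, 2, 4, 5, 6}) = 3
G(19) = mex({0, 1, 3, 4, 5, 7}) = 2
G(20) = mex({0, 2, 3, 4, 5, 6, 7}) = 1
G(21) = mex({0, 1, 2, 3, 5, 6, 7}) = 4
G(22) = mex({0, 1, 2, 3, 4, 5, 7}) = 6
G(23) = mex({0, 1, 2, 3, 4, 5, 6}) = 7
G(24) = mex({0, 1, 2, 3, 5, 6, 7}) = 4
G(25) = mex({0, 2, 3, 4, 6, 7}) = 1
G(26) = mex({0, 1, 3, 4, 5, 6, 7}) = 2
G(27) = mex({0, 1, 2, 3, 4, 5, 6, 7}) = 8
G(28) = mex({0, 1, 2, 3, 4, 6, 7, 8}) = 5
G(29) = mex({0, 1, 2, 3, 5, 6, 7, 8, 9}) = 4
G(30) = mex({0, 1, 2, 3, 4, 5, 6, 9, 10}) = 7
G(31) = mex({0, 1, 3, 4, 5, 7, 10, 11}) = 2
G(32) = mex({0, 2, 3, 4, 5, 6, 7, 9, 11}) = 1
G(33) = mex({0, 1, 2, 3, 4, 5, 6, 7, 9, 12}) = 8
G(34) = mex({0, 1, 2, 3, 4, 5, 7, 8, 11, 12}) = 6
G(35) = mex({0, 1, 2, 3, 4, 5, 6, 8, 9, 10, 11}) = 7
G(36) = mex({0, 1, 2, 3, 5, 6, 7, 9, 10}) = 4
Therefore G(36) = 4.

4


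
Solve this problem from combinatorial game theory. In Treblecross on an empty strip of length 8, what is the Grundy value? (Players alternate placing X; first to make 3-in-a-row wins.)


Treblecross: place X on empty cells; 3-in-a-row wins.
Playing within two cells of an existing X lets the opponent win at once, so sensible play treats the cells i-2..i+2 around each X as dead. The player left with no safe cell loses, so this is a normal-play take-away game on strips of safe cells.
Placing X at cell i (0-indexed) of a strip of k safe cells leaves independent strips of sizes max(0, i-2) and max(0, k-i-3). Hence G(k) = mex{ G(max(0,i-2)) XOR G(max(0,k-i-3)) : 0 <= i < k }, with G(0) = 0.
G(1): splits (0,0):0^0=0 -> mex({0}) = 1
G(2): splits (0,0):0^0=0 -> mex({0}) = 1
G(3): splits (0,0):0^0=0 -> mex({0}) = 1
G(4): splits (0,1):0^1=1 (0,0):0^0=0 -> mex({0, 1}) = 2
G(5): splits (0,2):0^1=1 (0,1):0^1=1 (0,0):0^0=0 -> mex({0, 1}) = 2
G(6) = mex({1}) = 0
G(7) = mex({0, 1, 2}) = 3
G(8) = mex({0, 1, 2}) = 3
Therefore G(8) = 3.

3


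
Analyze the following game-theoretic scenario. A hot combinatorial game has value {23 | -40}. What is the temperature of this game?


The game is {23 | -40}, a switch {a | b} with numbers a > b.
Cooling {a | b} by t gives {a - t | b + t}, which stops being hot when a - t = b + t, i.e. at t = (a - b)/2. So the temperature of a switch is (a - b)/2.
Temperature = (Left option - Right option) / 2
= (23 - (-40)) / 2
= 63 / 2
= 63/2

63/2


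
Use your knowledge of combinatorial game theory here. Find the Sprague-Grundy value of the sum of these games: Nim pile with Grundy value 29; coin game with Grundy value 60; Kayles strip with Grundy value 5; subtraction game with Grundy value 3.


By the Sprague-Grundy theorem, the Grundy value of a sum of games is the XOR of individual Grundy values.
Nim pile: Grundy value = 29. Running XOR: 0 XOR 29 = 29
coin game: Grundy value = 60. Running XOR: 29 XOR 60 = 33
Kayles strip: Grundy value = 5. Running XOR: 33 XOR 5 = 36
subtraction game: Grundy value = 3. Running XOR: 36 XOR 3 = 39
The combined Grundy value is 39.

39


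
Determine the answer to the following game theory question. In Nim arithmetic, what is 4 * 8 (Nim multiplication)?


Nim multiplication is bilinear over XOR: (u XOR v) * w = (u*w) XOR (v*w).
So we split each operand into its bit components and XOR the pairwise Nim products.
4 = 4 (as XOR of powers of 2).
8 = 8 (as XOR of powers of 2).
Using the standard Nim-product table on single bits:
  2*2 = 3,   2*4 = 8,   2*8 = 12,
  4*4 = 6,   4*8 = 11,  8*8 = 13,
and  1*x = x (identity), k*l = l*k (commutative).
Pairwise Nim products:
  4 * 8 = 11
XOR them: 11 = 11.
Result: 4 * 8 = 11 (in Nim).

11


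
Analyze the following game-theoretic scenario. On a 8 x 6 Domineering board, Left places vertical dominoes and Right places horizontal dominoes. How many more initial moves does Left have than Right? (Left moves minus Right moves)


Board is 8 x 6 (rows x cols).
Left (vertical) placements: (rows-1) * cols = 7 * 6 = 42
Right (horizontal) placements: rows * (cols-1) = 8 * 5 = 40
Advantage = Left - Right = 42 - 40 = 2

2


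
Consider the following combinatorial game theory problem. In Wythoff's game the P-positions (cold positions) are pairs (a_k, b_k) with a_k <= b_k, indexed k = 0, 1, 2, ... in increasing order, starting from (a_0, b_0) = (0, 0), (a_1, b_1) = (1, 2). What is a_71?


By Wythoff's theorem, a_k = floor(k * phi) and b_k = floor(k * phi^2) = a_k + k, where phi = (1 + sqrt(5))/2 is the golden ratio.
phi = (1 + sqrt(5))/2 = 1.618034
k = 71
k * phi = 71 * 1.618034 = 114.880413
a_71 = floor(k * phi) = 114

114


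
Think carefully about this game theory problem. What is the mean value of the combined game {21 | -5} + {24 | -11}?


G1 = {21 | -5}, G2 = {24 | -11}
Each is a switch {a | b} with numbers a > b; its mean value is (a + b)/2, and mean value is additive over game sums: m(G1 + G2) = m(G1) + m(G2).
Mean of G1 = (21 + (-5))/2 = 16/2 = 8
Mean of G2 = (24 + (-11))/2 = 13/2 = 13/2
Mean of G1 + G2 = 8 + 13/2 = 29/2

29/2


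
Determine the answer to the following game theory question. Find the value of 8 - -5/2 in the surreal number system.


x = 8, y = -5/2
Converting to common denominator: 2
x = 16/2, y = -5/2
x - y = 8 - -5/2 = 21/2

21/2


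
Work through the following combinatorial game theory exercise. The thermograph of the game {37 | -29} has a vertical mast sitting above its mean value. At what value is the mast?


Game = {37 | -29}, a switch {a | b} with numbers a > b.
Its thermograph has left wall a - t and right wall b + t, which meet at t = (a - b)/2, where both equal (a + b)/2. So the mast (mean value) is at (a + b)/2.
Mean = (37 + (-29))/2 = 8/2 = 4

4


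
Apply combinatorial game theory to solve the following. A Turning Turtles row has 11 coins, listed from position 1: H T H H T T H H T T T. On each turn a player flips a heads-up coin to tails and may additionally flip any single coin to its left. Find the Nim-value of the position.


Coins: H T H H T T H H T T T
Key fact: a single head at position k behaves exactly like a Nim heap of size k (turning it to T and optionally flipping a coin at j < k corresponds to moving the heap from k to j, or to 0), and heads combine as a disjunctive sum (two heads at the same place would cancel, matching j XOR j = 0). So the Nim-value is the XOR of the 1-indexed positions of the heads.
Face-up positions (1-indexed): [1, 3, 4, 7, 8]
XOR 0 with 1: 0 XOR 1 = 1
XOR 1 with 3: 1 XOR 3 = 2
XOR 2 with 4: 2 XOR 4 = 6
XOR 6 with 7: 6 XOR 7 = 1
XOR 1 with 8: 1 XOR 8 = 9
Nim-value = 9

9


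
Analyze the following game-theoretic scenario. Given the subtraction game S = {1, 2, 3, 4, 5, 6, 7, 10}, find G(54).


The subtraction set is S = {1, 2, 3, 4, 5, 6, 7, 10}.
G(k) = mex{ G(k - s) : s in S, s <= k }. We compute iteratively: G(0) = 0.
G(1) = mex({0}) = 1
G(2) = mex({0, 1}) = 2
G(3) = mex({0, 1, 2}) = 3
G(4) = mex({0, 1, 2, 3}) = 4
G(5) = mex({0, 1, 2, 3, 4}) = 5
G(6) = mex({0, 1, 2, 3, 4, 5}) = 6
G(7) = mex({0, 1, 2, 3, 4, 5, 6}) = 7
G(8) = mex({1, 2, 3, 4, 5, 6, 7}) = 0
G(9) = mex({0, 2, 3, 4, 5, 6, 7}) = 1
G(10) = mex({0, 1, 3, 4, 5, 6, 7}) = 2
G(11) = mex({0, 1, 2, 4, 5, 6, 7}) = 3
G(12) = mex({0, 1, 2, 3, 5, 6, 7}) = 4
G(13) = mex({0, 1, 2, 3, 4, 6, 7}) = 5
G(14) = mex({0, 1, 2, 3, 4, 5, 7}) = 6
G(15) = mex({0, 1, 2, 3, 4, 5, 6}) = 7
G(16) = mex({1, 2, 3, 4, 5, 6, 7}) = 0
G(17) = mex({0, 2, 3, 4, 5, 6, 7}) = 1
Observe that G(8)..G(17) = 0, 1, 2, 3, 4, 5, 6, 7, 0, 1 repeats G(0)..G(9) = 0, 1, 2, 3, 4, 5, 6, 7, 0, 1.
For k >= max(S) = 10, G(k) is determined by the previous 10 values G(k-10)..G(k-1); a window of 10 consecutive values has recurred shifted by 8, so by induction G(k + 8) = G(k) for all k >= 0: the sequence is periodic from the start with period 8.
One period: G(0..7) = 0, 1, 2, 3, 4, 5, 6, 7.
54 mod 8 = 6, so G(54) = G(6) = 6.

6


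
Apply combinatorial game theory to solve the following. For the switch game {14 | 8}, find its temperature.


The game is {14 | 8}, a switch {a | b} with numbers a > b.
Cooling {a | b} by t gives {a - t | b + t}, which stops being hot when a - t = b + t, i.e. at t = (a - b)/2. So the temperature of a switch is (a - b)/2.
Temperature = (Left option - Right option) / 2
= (14 - (8)) / 2
= 6 / 2
= 3

3


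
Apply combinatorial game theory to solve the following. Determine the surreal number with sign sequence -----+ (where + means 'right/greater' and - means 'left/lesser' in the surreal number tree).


Sign expansion: -----+
Rule: track bounds (lo, hi), initially (-inf, +inf). On '+', the current value becomes lo and we move to the simplest number in (value, hi): value + 1 if hi = +inf, otherwise the midpoint (value + hi)/2. On '-', the current value becomes hi and we move to value - 1 if lo = -inf, otherwise the midpoint (lo + value)/2.
Start at 0.
Step 1: sign = -, move left. Bounds: (-inf, 0). Value = -1
Step 2: sign = -, move left. Bounds: (-inf, -1). Value = -2
Step 3: sign = -, move left. Bounds: (-inf, -2). Value = -3
Step 4: sign = -, move left. Bounds: (-inf, -3). Value = -4
Step 5: sign = -, move left. Bounds: (-inf, -4). Value = -5
Step 6: sign = +, move right. Bounds: (-5, -4). Value = -9/2
The surreal number with sign expansion -----+ is -9/2.

-9/2


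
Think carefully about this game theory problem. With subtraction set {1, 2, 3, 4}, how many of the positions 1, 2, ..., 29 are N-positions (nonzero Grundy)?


Subtraction set S = {1, 2, 3, 4}, so G(n) = n mod 5.
G(n) = 0 when n is a multiple of 5.
Multiples of 5 in [1, 29]: 5
N-positions (nonzero Grundy) = 29 - 5 = 24

24


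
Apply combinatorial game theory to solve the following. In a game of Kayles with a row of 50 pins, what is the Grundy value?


Kayles: a move removes 1 or 2 adjacent pins from a contiguous row.
Removing pins from a row of k leaves two independent rows (a, b) with a + b = k - 1 (one pin) or a + b = k - 2 (two pins); an end removal gives a = 0.
By Sprague-Grundy, G(k) = mex{ G(a) XOR G(b) } over all these splits. G(0) = 0.
G(1): splits (0,0):0^0=0 -> mex({0}) = 1
G(2): splits (0,1):0^1=1 (0,0):0^0=0 -> mex({0, 1}) = 2
G(3): splits (0,2):0^2=2 (1,1):1^1=0 (0,1):0^1=1 -> mex({0, 1, 2}) = 3
G(4): splits (0,3):0^3=3 (1,2):1^2=3 (0,2):0^2=2 (1,1):1^1=0 -> mex({0, 2, 3}) = 1
G(5): splits (0,4):0^1=1 (1,3):1^3=2 (2,2):2^2=0 (0,3):0^3=3 (1,2):1^2=3 -> mex({0, 1, 2, 3}) = 4
G(6) = mex({0, 1, 2, 4}) = 3
G(7) = mex({0, 1, 3, 4, 5}) = 2
G(8) = mex({0, 2, 3, 5, 6}) = 1
G(9) = mex({0, 1, 2, 3, 6, 7}) = 4
G(10) = mex({0, 1, 3, 4, 5, 7}) = 2
G(11) = mex({0, 1, 2, 3, 4, 5}) = 6
G(12) = mex({0, 1, 2, 3, 5, 6, 7}) = 4
G(13) = mex({0, 2, 3, 4, 6, 7}) = 1
G(14) = mex({0, 1, 4, 5, 6, 7}) = 2
G(15) = mex({0, 1, 2, 3, 4, 5, 6}) = 7
G(16) = mex({0, 2, 3, 5, 6, 7}) = 1
G(17) = mex({0, 1, 2, 3, 5, 6, 7}) = 4
G(18) = mex({0, 1, 2, 4, 5, 6}) = 3
G(19) = mex({0, 1, 3, 4, 5, 7}) = 2
G(20) = mex({0, 2, 3, 4, 5, 6, 7}) = 1
G(21) = mex({0, 1, 2, 3, 5, 6, 7}) = 4
G(22) = mex({0, 1, 2, 3, 4, 5, 7}) = 6
G(23) = mex({0, 1, 2, 3, 4, 5, 6}) = 7
G(24) = mex({0, 1, 2, 3, 5, 6, 7}) = 4
G(25) = mex({0, 2, 3, 4, 6, 7}) = 1
G(26) = mex({0, 1, 3, 4, 5, 6, 7}) = 2
G(27) = mex({0, 1, 2, 3, 4, 5, 6, 7}) = 8
G(28) = mex({0, 1, 2, 3, 4, 6, 7, 8}) = 5
G(29) = mex({0, 1, 2, 3, 5, 6, 7, 8, 9}) = 4
G(30) = mex({0, 1, 2, 3, 4, 5, 6, 9, 10}) = 7
G(31) = mex({0, 1, 3, 4, 5, 7, 10, 11}) = 2
G(32) = mex({0, 2, 3, 4, 5, 6, 7, 9, 11}) = 1
G(33) = mex({0, 1, 2, 3, 4, 5, 6, 7, 9, 12}) = 8
G(34) = mex({0, 1, 2, 3, 4, 5, 7, 8, 11, 12}) = 6
G(35) = mex({0, 1, 2, 3, 4, 5, 6, 8, 9, 10, 11}) = 7
G(36) = mex({0, 1, 2, 3, 5, 6, 7, 9, 10}) = 4
G(37) = mex({0, 2, 3, 4, 6, 7, 9, 10, 11, 12}) = 1
G(38) = mex({0, 1, 3, 4, 5, 6, 7, 9, 10, 11, 12}) = 2
G(39) = mex({0, 1, 2, 4, 5, 6, 7, 9, 10, 12, 14}) = 3
G(40) = mex({0, 2, 3, 4, 6, 7, 11, 12, 14}) = 1
G(41) = mex({0, 1, 2, 3, 5, 6, 7, 9, 10, 11, 12}) = 4
G(42) = mex({0, 1, 2, 3, 4, 5, 6, 9, 10}) = 7
G(43) = mex({0, 1, 3, 4, 5, 7, 9, 10, 12, 15}) = 2
G(44) = mex({0, 2, 3, 4, 5, 6, 7, 9, 10, 12, 15}) = 1
G(45) = mex({0, 1, 2, 3, 4, 5, 6, 7, 9, 10, 12, 14}) = 8
G(46) = mex({0, 1, 3, 4, 5, 7, 8, 11, 12, 14}) = 2
G(47) = mex({0, 1, 2, 3, 4, 5, 6, 8, 9, 10, 11, 12}) = 7
G(48) = mex({0, 1, 2, 3, 5, 6, 7, 9, 10}) = 4
G(49) = mex({0, 2, 3, 4, 6, 7, 9, 10, 11, 12, 15}) = 1
G(50) = mex({0, 1, 4, 5, 6, 7, 9, 11, 12, 14, 15}) = 2
Therefore G(50) = 2.

2
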